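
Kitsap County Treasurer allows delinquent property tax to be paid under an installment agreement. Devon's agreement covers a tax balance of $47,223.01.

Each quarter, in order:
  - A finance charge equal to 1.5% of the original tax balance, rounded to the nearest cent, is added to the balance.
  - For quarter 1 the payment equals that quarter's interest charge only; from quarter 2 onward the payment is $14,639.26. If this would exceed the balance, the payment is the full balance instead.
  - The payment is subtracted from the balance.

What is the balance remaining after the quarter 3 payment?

Quarter 1: opening $47,223.01; interest $708.35 → $47,931.36; payment $708.35; balance $47,223.01
Quarter 2: opening $47,223.01; interest $708.35 → $47,931.36; payment $14,639.26; balance $33,292.10
Quarter 3: opening $33,292.10; interest $708.35 → $34,000.45; payment $14,639.26; balance $19,361.19

$19,361.19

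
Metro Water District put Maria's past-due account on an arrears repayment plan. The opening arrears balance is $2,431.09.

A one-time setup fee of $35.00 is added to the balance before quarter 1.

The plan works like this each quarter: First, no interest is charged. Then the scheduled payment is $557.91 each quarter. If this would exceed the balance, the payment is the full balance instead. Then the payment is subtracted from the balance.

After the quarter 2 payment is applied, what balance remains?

Quarter 1: opening $2,466.09; payment $557.91; balance $1,908.18
Quarter 2: opening $1,908.18; payment $557.91; balance $1,350.27

$1,350.27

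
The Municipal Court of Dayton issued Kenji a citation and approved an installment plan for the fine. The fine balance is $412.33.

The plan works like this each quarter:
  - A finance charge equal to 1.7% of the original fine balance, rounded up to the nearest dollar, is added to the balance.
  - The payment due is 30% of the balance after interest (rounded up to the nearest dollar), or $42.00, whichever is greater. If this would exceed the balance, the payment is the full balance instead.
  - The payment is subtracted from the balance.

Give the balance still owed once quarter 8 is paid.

Quarter 1: opening $412.33; interest $8.00 → $420.33; payment $127.00; balance $293.33
Quarter 2: opening $293.33; interest $8.00 → $301.33; payment $91.00; balance $210.33
Quarter 3: opening $210.33; interest $8.00 → $218.33; payment $66.00; balance $152.33
Quarter 4: opening $152.33; interest $8.00 → $160.33; payment $49.00; balance $111.33
Quarter 5: opening $111.33; interest $8.00 → $119.33; payment $42.00; balance $77.33
Quarter 6: opening $77.33; interest $8.00 → $85.33; payment $42.00; balance $43.33
Quarter 7: opening $43.33; interest $8.00 → $51.33; payment $42.00; balance $9.33
Quarter 8: opening $9.33; interest $8.00 → $17.33; payment $17.33; balance $0.00

$0.00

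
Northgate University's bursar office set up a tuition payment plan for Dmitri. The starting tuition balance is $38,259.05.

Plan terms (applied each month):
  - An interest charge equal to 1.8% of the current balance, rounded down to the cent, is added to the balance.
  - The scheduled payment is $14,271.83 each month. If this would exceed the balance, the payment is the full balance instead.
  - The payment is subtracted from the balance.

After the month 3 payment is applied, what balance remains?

$0.00

Month 1: opening $38,259.05; interest $688.66 → $38,947.71; payment $14,271.83; balance $24,675.88
Month 2: opening $24,675.88; interest $444.16 → $25,120.04; payment $14,271.83; balance $10,848.21
Month 3: opening $10,848.21; interest $195.26 → $11,043.47; payment $11,043.47; balance $0.00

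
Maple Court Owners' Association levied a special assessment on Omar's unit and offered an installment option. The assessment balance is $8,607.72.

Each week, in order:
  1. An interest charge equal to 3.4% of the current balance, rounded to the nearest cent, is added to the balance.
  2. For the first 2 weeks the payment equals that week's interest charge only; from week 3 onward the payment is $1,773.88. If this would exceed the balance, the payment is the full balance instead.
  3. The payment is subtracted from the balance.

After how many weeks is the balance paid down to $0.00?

Week 1: opening $8,607.72; interest $292.66 → $8,900.38; payment $292.66; balance $8,607.72
Week 2: opening $8,607.72; interest $292.66 → $8,900.38; payment $292.66; balance $8,607.72
Week 3: opening $8,607.72; interest $292.66 → $8,900.38; payment $1,773.88; balance $7,126.50
Week 4: opening $7,126.50; interest $242.30 → $7,368.80; payment $1,773.88; balance $5,594.92
Week 5: opening $5,594.92; interest $190.23 → $5,785.15; payment $1,773.88; balance $4,011.27
Week 6: opening $4,011.27; interest $136.38 → $4,147.65; payment $1,773.88; balance $2,373.77
Week 7: opening $2,373.77; interest $80.71 → $2,454.48; payment $1,773.88; balance $680.60
Week 8: opening $680.60; interest $23.14 → $703.74; payment $703.74; balance $0.00
Balance reaches $0.00 in week 8.

8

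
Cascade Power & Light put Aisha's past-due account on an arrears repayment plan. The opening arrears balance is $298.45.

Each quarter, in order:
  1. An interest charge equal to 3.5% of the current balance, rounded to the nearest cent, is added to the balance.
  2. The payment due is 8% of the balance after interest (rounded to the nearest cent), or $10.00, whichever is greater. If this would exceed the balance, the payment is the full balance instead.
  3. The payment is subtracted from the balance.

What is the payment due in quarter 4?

$21.34

Quarter 1: $298.45 +$10.45 interest = $308.90; pay $24.71 → $284.19
Quarter 2: $284.19 +$9.95 interest = $294.14; pay $23.53 → $270.61
Quarter 3: $270.61 +$9.47 interest = $280.08; pay $22.41 → $257.67
Quarter 4: $257.67 +$9.02 interest = $266.69; pay $21.34 → $245.35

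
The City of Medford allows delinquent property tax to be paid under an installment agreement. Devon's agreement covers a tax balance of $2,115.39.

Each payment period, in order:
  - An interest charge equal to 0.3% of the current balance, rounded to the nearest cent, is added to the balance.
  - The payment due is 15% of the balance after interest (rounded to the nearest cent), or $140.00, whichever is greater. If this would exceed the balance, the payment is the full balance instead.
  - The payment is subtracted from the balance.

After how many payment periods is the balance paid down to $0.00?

12

Payment period 1: opening $2,115.39; interest $6.35 → $2,121.74; payment $318.26; balance $1,803.48
Payment period 2: opening $1,803.48; interest $5.41 → $1,808.89; payment $271.33; balance $1,537.56
Payment period 3: opening $1,537.56; interest $4.61 → $1,542.17; payment $231.33; balance $1,310.84
Payment period 4: opening $1,310.84; interest $3.93 → $1,314.77; payment $197.22; balance $1,117.55
Payment period 5: opening $1,117.55; interest $3.35 → $1,120.90; payment $168.14; balance $952.76
Payment period 6: opening $952.76; interest $2.86 → $955.62; payment $143.34; balance $812.28
Payment period 7: opening $812.28; interest $2.44 → $814.72; payment $140.00; balance $674.72
Payment period 8: opening $674.72; interest $2.02 → $676.74; payment $140.00; balance $536.74
Payment period 9: opening $536.74; interest $1.61 → $538.35; payment $140.00; balance $398.35
Payment period 10: opening $398.35; interest $1.20 → $399.55; payment $140.00; balance $259.55
Payment period 11: opening $259.55; interest $0.78 → $260.33; payment $140.00; balance $120.33
Payment period 12: opening $120.33; interest $0.36 → $120.69; payment $120.69; balance $0.00
Balance reaches $0.00 in payment period 12.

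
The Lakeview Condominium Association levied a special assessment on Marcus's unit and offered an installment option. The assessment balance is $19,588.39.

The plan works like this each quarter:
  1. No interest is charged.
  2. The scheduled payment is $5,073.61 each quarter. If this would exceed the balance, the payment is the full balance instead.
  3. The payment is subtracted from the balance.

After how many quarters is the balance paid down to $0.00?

4

Quarter 1: opening $19,588.39; payment $5,073.61; balance $14,514.78
Quarter 2: opening $14,514.78; payment $5,073.61; balance $9,441.17
Quarter 3: opening $9,441.17; payment $5,073.61; balance $4,367.56
Quarter 4: opening $4,367.56; payment $4,367.56; balance $0.00
Balance reaches $0.00 in quarter 4.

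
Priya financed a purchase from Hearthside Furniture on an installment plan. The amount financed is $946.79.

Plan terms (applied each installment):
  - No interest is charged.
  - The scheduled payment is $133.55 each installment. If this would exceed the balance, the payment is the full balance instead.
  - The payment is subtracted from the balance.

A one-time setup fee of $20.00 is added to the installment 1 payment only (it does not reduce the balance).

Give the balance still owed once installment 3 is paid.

# | Opening | Payment | Fee | End bal
1 | $946.79 | $133.55 | $20.00 | $813.24
2 | $813.24 | $133.55 | — | $679.69
3 | $679.69 | $133.55 | — | $546.14

$546.14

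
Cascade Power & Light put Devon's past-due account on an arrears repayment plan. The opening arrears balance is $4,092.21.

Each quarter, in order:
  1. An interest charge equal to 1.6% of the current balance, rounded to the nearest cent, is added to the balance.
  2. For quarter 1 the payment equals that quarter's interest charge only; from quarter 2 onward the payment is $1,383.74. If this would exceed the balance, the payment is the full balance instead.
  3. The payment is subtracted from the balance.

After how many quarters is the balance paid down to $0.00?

Quarter 1: $4,092.21 +$65.48 interest = $4,157.69; pay $65.48 → $4,092.21
Quarter 2: $4,092.21 +$65.48 interest = $4,157.69; pay $1,383.74 → $2,773.95
Quarter 3: $2,773.95 +$44.38 interest = $2,818.33; pay $1,383.74 → $1,434.59
Quarter 4: $1,434.59 +$22.95 interest = $1,457.54; pay $1,383.74 → $73.80
Quarter 5: $73.80 +$1.18 interest = $74.98; pay $74.98 → $0.00
Balance reaches $0.00 in quarter 5.

5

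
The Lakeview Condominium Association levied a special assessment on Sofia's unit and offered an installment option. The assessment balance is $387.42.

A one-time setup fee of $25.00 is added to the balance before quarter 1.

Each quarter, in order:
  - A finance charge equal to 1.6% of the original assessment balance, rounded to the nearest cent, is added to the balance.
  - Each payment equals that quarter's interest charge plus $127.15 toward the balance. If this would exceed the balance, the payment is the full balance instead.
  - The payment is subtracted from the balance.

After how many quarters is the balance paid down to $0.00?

4

Quarter 1: $412.42 +$6.20 interest = $418.62; pay $133.35 → $285.27
Quarter 2: $285.27 +$6.20 interest = $291.47; pay $133.35 → $158.12
Quarter 3: $158.12 +$6.20 interest = $164.32; pay $133.35 → $30.97
Quarter 4: $30.97 +$6.20 interest = $37.17; pay $37.17 → $0.00
Balance reaches $0.00 in quarter 4.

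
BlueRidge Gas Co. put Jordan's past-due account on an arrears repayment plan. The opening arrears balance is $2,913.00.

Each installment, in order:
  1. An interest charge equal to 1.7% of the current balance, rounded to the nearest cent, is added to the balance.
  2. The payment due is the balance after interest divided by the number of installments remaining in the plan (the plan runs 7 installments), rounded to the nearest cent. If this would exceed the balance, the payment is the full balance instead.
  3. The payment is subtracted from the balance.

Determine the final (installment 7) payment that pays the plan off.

Installment 1: opening $2,913.00; interest $49.52 → $2,962.52; payment $423.22; balance $2,539.30
Installment 2: opening $2,539.30; interest $43.17 → $2,582.47; payment $430.41; balance $2,152.06
Installment 3: opening $2,152.06; interest $36.59 → $2,188.65; payment $437.73; balance $1,750.92
Installment 4: opening $1,750.92; interest $29.77 → $1,780.69; payment $445.17; balance $1,335.52
Installment 5: opening $1,335.52; interest $22.70 → $1,358.22; payment $452.74; balance $905.48
Installment 6: opening $905.48; interest $15.39 → $920.87; payment $460.44; balance $460.43
Installment 7: opening $460.43; interest $7.83 → $468.26; payment $468.26; balance $0.00

$468.26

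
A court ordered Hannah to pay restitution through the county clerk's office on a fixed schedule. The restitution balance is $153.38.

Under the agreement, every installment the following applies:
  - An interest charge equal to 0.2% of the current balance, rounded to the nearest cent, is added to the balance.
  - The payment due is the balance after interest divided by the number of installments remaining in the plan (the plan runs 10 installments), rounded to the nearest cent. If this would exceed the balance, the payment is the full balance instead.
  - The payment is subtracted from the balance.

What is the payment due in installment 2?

$15.40

Installment 1: $153.38 +$0.31 interest = $153.69; pay $15.37 → $138.32
Installment 2: $138.32 +$0.28 interest = $138.60; pay $15.40 → $123.20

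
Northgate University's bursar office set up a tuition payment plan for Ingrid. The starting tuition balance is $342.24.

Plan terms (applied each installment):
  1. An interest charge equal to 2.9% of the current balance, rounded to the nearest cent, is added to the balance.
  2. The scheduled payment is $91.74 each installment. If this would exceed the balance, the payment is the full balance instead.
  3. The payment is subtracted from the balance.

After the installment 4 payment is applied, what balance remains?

Installment 1: opening $342.24; interest $9.92 → $352.16; payment $91.74; balance $260.42
Installment 2: opening $260.42; interest $7.55 → $267.97; payment $91.74; balance $176.23
Installment 3: opening $176.23; interest $5.11 → $181.34; payment $91.74; balance $89.60
Installment 4: opening $89.60; interest $2.60 → $92.20; payment $91.74; balance $0.46

$0.46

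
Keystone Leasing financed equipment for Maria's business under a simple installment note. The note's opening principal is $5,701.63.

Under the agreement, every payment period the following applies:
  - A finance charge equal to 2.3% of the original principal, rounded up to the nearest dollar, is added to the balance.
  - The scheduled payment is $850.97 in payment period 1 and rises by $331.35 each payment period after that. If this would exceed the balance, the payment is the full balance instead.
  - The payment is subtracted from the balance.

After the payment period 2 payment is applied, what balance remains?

# | Opening | Interest | Payment | End bal
1 | $5,701.63 | $132.00 | $850.97 | $4,982.66
2 | $4,982.66 | $132.00 | $1,182.32 | $3,932.34

$3,932.34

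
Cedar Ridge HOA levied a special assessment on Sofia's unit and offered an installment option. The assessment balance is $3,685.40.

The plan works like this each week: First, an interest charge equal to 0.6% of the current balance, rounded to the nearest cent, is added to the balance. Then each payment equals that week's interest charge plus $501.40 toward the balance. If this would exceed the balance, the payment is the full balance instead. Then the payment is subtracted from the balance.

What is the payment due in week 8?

$176.65

Week 1: $3,685.40 +$22.11 interest = $3,707.51; pay $523.51 → $3,184.00
Week 2: $3,184.00 +$19.10 interest = $3,203.10; pay $520.50 → $2,682.60
Week 3: $2,682.60 +$16.10 interest = $2,698.70; pay $517.50 → $2,181.20
Week 4: $2,181.20 +$13.09 interest = $2,194.29; pay $514.49 → $1,679.80
Week 5: $1,679.80 +$10.08 interest = $1,689.88; pay $511.48 → $1,178.40
Week 6: $1,178.40 +$7.07 interest = $1,185.47; pay $508.47 → $677.00
Week 7: $677.00 +$4.06 interest = $681.06; pay $505.46 → $175.60
Week 8: $175.60 +$1.05 interest = $176.65; pay $176.65 → $0.00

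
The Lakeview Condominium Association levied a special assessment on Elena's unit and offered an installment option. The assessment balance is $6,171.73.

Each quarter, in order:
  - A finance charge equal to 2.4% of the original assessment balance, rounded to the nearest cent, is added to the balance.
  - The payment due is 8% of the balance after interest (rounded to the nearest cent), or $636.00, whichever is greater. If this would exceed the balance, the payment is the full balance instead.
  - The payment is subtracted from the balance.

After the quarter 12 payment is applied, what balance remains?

Quarter 1: opening $6,171.73; interest $148.12 → $6,319.85; payment $636.00; balance $5,683.85
Quarter 2: opening $5,683.85; interest $148.12 → $5,831.97; payment $636.00; balance $5,195.97
Quarter 3: opening $5,195.97; interest $148.12 → $5,344.09; payment $636.00; balance $4,708.09
Quarter 4: opening $4,708.09; interest $148.12 → $4,856.21; payment $636.00; balance $4,220.21
Quarter 5: opening $4,220.21; interest $148.12 → $4,368.33; payment $636.00; balance $3,732.33
Quarter 6: opening $3,732.33; interest $148.12 → $3,880.45; payment $636.00; balance $3,244.45
Quarter 7: opening $3,244.45; interest $148.12 → $3,392.57; payment $636.00; balance $2,756.57
Quarter 8: opening $2,756.57; interest $148.12 → $2,904.69; payment $636.00; balance $2,268.69
Quarter 9: opening $2,268.69; interest $148.12 → $2,416.81; payment $636.00; balance $1,780.81
Quarter 10: opening $1,780.81; interest $148.12 → $1,928.93; payment $636.00; balance $1,292.93
Quarter 11: opening $1,292.93; interest $148.12 → $1,441.05; payment $636.00; balance $805.05
Quarter 12: opening $805.05; interest $148.12 → $953.17; payment $636.00; balance $317.17

$317.17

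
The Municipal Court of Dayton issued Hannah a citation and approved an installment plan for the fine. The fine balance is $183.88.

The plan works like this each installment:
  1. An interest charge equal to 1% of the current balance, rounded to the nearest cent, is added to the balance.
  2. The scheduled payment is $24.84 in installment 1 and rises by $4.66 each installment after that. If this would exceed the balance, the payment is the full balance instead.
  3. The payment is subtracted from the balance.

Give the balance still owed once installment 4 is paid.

$62.34

Installment 1: opening $183.88; interest $1.84 → $185.72; payment $24.84; balance $160.88
Installment 2: opening $160.88; interest $1.61 → $162.49; payment $29.50; balance $132.99
Installment 3: opening $132.99; interest $1.33 → $134.32; payment $34.16; balance $100.16
Installment 4: opening $100.16; interest $1.00 → $101.16; payment $38.82; balance $62.34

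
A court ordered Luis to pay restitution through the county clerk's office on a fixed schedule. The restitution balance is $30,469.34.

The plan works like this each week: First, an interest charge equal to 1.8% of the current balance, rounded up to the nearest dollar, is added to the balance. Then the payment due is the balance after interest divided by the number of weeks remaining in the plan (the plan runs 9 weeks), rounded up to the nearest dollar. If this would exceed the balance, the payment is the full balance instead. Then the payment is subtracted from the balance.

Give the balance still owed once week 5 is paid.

$14,805.34

Week 1: opening $30,469.34; interest $549.00 → $31,018.34; payment $3,447.00; balance $27,571.34
Week 2: opening $27,571.34; interest $497.00 → $28,068.34; payment $3,509.00; balance $24,559.34
Week 3: opening $24,559.34; interest $443.00 → $25,002.34; payment $3,572.00; balance $21,430.34
Week 4: opening $21,430.34; interest $386.00 → $21,816.34; payment $3,637.00; balance $18,179.34
Week 5: opening $18,179.34; interest $328.00 → $18,507.34; payment $3,702.00; balance $14,805.34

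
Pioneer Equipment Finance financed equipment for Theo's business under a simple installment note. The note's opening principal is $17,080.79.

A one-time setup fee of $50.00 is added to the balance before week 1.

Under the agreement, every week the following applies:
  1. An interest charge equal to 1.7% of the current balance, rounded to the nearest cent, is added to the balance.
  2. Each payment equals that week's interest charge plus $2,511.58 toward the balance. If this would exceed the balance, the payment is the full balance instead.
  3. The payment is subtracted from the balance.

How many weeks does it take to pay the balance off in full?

7

Week 1: opening $17,130.79; interest $291.22 → $17,422.01; payment $2,802.80; balance $14,619.21
Week 2: opening $14,619.21; interest $248.53 → $14,867.74; payment $2,760.11; balance $12,107.63
Week 3: opening $12,107.63; interest $205.83 → $12,313.46; payment $2,717.41; balance $9,596.05
Week 4: opening $9,596.05; interest $163.13 → $9,759.18; payment $2,674.71; balance $7,084.47
Week 5: opening $7,084.47; interest $120.44 → $7,204.91; payment $2,632.02; balance $4,572.89
Week 6: opening $4,572.89; interest $77.74 → $4,650.63; payment $2,589.32; balance $2,061.31
Week 7: opening $2,061.31; interest $35.04 → $2,096.35; payment $2,096.35; balance $0.00
Balance reaches $0.00 in week 7.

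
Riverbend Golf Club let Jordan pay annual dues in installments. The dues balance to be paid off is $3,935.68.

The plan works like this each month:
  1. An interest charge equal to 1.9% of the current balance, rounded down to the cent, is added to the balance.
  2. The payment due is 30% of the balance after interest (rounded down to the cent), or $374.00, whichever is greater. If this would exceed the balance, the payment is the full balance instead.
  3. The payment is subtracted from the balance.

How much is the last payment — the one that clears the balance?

# | Opening | Interest | Payment | End bal
1 | $3,935.68 | $74.77 | $1,203.13 | $2,807.32
2 | $2,807.32 | $53.33 | $858.19 | $2,002.46
3 | $2,002.46 | $38.04 | $612.15 | $1,428.35
4 | $1,428.35 | $27.13 | $436.64 | $1,018.84
5 | $1,018.84 | $19.35 | $374.00 | $664.19
6 | $664.19 | $12.61 | $374.00 | $302.80
7 | $302.80 | $5.75 | $308.55 | $0.00

$308.55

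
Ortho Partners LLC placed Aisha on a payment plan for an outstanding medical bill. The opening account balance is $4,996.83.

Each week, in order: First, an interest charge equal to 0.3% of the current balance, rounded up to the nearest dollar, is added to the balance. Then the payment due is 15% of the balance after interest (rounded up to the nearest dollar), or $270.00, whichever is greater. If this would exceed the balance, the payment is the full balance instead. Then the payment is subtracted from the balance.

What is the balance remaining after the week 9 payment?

Week 1: $4,996.83 +$15.00 interest = $5,011.83; pay $752.00 → $4,259.83
Week 2: $4,259.83 +$13.00 interest = $4,272.83; pay $641.00 → $3,631.83
Week 3: $3,631.83 +$11.00 interest = $3,642.83; pay $547.00 → $3,095.83
Week 4: $3,095.83 +$10.00 interest = $3,105.83; pay $466.00 → $2,639.83
Week 5: $2,639.83 +$8.00 interest = $2,647.83; pay $398.00 → $2,249.83
Week 6: $2,249.83 +$7.00 interest = $2,256.83; pay $339.00 → $1,917.83
Week 7: $1,917.83 +$6.00 interest = $1,923.83; pay $289.00 → $1,634.83
Week 8: $1,634.83 +$5.00 interest = $1,639.83; pay $270.00 → $1,369.83
Week 9: $1,369.83 +$5.00 interest = $1,374.83; pay $270.00 → $1,104.83

$1,104.83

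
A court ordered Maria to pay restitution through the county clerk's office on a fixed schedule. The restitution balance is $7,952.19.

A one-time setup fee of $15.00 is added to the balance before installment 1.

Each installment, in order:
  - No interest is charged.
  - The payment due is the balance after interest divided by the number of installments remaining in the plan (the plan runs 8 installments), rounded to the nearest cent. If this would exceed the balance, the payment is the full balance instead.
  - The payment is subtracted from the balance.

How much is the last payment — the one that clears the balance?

$995.89

# | Opening | Payment | End bal
1 | $7,967.19 | $995.90 | $6,971.29
2 | $6,971.29 | $995.90 | $5,975.39
3 | $5,975.39 | $995.90 | $4,979.49
4 | $4,979.49 | $995.90 | $3,983.59
5 | $3,983.59 | $995.90 | $2,987.69
6 | $2,987.69 | $995.90 | $1,991.79
7 | $1,991.79 | $995.90 | $995.89
8 | $995.89 | $995.89 | $0.00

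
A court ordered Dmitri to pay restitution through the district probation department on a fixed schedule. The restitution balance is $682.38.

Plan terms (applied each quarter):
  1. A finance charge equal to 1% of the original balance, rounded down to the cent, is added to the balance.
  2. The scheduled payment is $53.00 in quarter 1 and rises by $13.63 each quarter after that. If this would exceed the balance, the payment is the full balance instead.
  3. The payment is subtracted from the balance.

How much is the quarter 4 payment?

Quarter 1: opening $682.38; interest $6.82 → $689.20; payment $53.00; balance $636.20
Quarter 2: opening $636.20; interest $6.82 → $643.02; payment $66.63; balance $576.39
Quarter 3: opening $576.39; interest $6.82 → $583.21; payment $80.26; balance $502.95
Quarter 4: opening $502.95; interest $6.82 → $509.77; payment $93.89; balance $415.88

$93.89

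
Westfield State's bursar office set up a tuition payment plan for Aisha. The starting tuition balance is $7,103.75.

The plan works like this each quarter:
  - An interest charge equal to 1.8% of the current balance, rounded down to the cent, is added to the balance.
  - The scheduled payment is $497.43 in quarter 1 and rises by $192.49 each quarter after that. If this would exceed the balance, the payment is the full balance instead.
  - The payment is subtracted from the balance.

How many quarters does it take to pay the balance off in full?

Quarter 1: opening $7,103.75; interest $127.86 → $7,231.61; payment $497.43; balance $6,734.18
Quarter 2: opening $6,734.18; interest $121.21 → $6,855.39; payment $689.92; balance $6,165.47
Quarter 3: opening $6,165.47; interest $110.97 → $6,276.44; payment $882.41; balance $5,394.03
Quarter 4: opening $5,394.03; interest $97.09 → $5,491.12; payment $1,074.90; balance $4,416.22
Quarter 5: opening $4,416.22; interest $79.49 → $4,495.71; payment $1,267.39; balance $3,228.32
Quarter 6: opening $3,228.32; interest $58.10 → $3,286.42; payment $1,459.88; balance $1,826.54
Quarter 7: opening $1,826.54; interest $32.87 → $1,859.41; payment $1,652.37; balance $207.04
Quarter 8: opening $207.04; interest $3.72 → $210.76; payment $210.76; balance $0.00
Balance reaches $0.00 in quarter 8.

8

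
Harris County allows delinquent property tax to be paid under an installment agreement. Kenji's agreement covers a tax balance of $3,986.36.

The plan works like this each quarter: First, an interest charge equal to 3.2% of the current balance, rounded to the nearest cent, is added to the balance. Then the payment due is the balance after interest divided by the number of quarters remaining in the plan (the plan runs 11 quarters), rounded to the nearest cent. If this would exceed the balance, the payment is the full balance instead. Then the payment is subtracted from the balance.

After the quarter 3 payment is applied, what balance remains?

Quarter 1: $3,986.36 +$127.56 interest = $4,113.92; pay $373.99 → $3,739.93
Quarter 2: $3,739.93 +$119.68 interest = $3,859.61; pay $385.96 → $3,473.65
Quarter 3: $3,473.65 +$111.16 interest = $3,584.81; pay $398.31 → $3,186.50

$3,186.50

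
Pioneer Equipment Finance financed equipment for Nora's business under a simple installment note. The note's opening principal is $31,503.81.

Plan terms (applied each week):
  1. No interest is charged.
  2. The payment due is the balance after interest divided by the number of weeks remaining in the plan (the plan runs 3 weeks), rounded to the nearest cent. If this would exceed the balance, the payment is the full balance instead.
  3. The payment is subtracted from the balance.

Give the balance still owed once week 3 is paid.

# | Opening | Payment | End bal
1 | $31,503.81 | $10,501.27 | $21,002.54
2 | $21,002.54 | $10,501.27 | $10,501.27
3 | $10,501.27 | $10,501.27 | $0.00

$0.00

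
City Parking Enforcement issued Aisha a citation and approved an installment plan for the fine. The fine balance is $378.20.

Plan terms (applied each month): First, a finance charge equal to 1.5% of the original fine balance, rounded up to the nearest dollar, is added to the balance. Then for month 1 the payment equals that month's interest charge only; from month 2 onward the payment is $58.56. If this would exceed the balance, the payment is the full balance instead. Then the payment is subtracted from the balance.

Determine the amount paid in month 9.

$16.28

Month 1: opening $378.20; interest $6.00 → $384.20; payment $6.00; balance $378.20
Month 2: opening $378.20; interest $6.00 → $384.20; payment $58.56; balance $325.64
Month 3: opening $325.64; interest $6.00 → $331.64; payment $58.56; balance $273.08
Month 4: opening $273.08; interest $6.00 → $279.08; payment $58.56; balance $220.52
Month 5: opening $220.52; interest $6.00 → $226.52; payment $58.56; balance $167.96
Month 6: opening $167.96; interest $6.00 → $173.96; payment $58.56; balance $115.40
Month 7: opening $115.40; interest $6.00 → $121.40; payment $58.56; balance $62.84
Month 8: opening $62.84; interest $6.00 → $68.84; payment $58.56; balance $10.28
Month 9: opening $10.28; interest $6.00 → $16.28; payment $16.28; balance $0.00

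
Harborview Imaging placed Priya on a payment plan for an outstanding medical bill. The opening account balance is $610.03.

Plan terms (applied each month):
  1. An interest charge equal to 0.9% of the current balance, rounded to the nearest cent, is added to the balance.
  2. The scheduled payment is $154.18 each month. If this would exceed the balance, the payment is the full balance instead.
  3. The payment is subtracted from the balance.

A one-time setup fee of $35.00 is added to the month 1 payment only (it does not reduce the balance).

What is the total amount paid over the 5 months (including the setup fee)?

Month 1: opening $610.03; interest $5.49 → $615.52; payment $154.18 (+ $35.00 fee); balance $461.34
Month 2: opening $461.34; interest $4.15 → $465.49; payment $154.18; balance $311.31
Month 3: opening $311.31; interest $2.80 → $314.11; payment $154.18; balance $159.93
Month 4: opening $159.93; interest $1.44 → $161.37; payment $154.18; balance $7.19
Month 5: opening $7.19; interest $0.06 → $7.25; payment $7.25; balance $0.00
Total paid: $658.97

$658.97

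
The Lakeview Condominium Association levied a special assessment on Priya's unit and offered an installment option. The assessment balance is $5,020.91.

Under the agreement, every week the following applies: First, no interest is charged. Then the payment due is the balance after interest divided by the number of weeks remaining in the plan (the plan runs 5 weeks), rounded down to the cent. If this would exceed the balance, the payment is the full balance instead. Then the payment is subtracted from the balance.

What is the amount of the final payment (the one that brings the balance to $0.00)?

Week 1: $5,020.91 − $1,004.18 → $4,016.73
Week 2: $4,016.73 − $1,004.18 → $3,012.55
Week 3: $3,012.55 − $1,004.18 → $2,008.37
Week 4: $2,008.37 − $1,004.18 → $1,004.19
Week 5: $1,004.19 − $1,004.19 → $0.00

$1,004.19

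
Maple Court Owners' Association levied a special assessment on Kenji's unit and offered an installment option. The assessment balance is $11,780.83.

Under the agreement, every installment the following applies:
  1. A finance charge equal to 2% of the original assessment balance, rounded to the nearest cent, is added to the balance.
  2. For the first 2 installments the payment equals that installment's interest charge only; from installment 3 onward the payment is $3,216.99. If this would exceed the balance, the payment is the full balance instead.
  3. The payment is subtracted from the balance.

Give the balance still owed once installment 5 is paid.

$2,836.72

Installment 1: opening $11,780.83; interest $235.62 → $12,016.45; payment $235.62; balance $11,780.83
Installment 2: opening $11,780.83; interest $235.62 → $12,016.45; payment $235.62; balance $11,780.83
Installment 3: opening $11,780.83; interest $235.62 → $12,016.45; payment $3,216.99; balance $8,799.46
Installment 4: opening $8,799.46; interest $235.62 → $9,035.08; payment $3,216.99; balance $5,818.09
Installment 5: opening $5,818.09; interest $235.62 → $6,053.71; payment $3,216.99; balance $2,836.72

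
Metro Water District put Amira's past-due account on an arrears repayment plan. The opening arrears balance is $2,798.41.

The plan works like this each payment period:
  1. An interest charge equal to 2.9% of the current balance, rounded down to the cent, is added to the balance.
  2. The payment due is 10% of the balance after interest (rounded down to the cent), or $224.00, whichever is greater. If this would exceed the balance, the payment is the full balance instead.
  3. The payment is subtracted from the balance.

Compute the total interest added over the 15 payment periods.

$660.71

# | Opening | Interest | Payment | End bal
1 | $2,798.41 | $81.15 | $287.95 | $2,591.61
2 | $2,591.61 | $75.15 | $266.67 | $2,400.09
3 | $2,400.09 | $69.60 | $246.96 | $2,222.73
4 | $2,222.73 | $64.45 | $228.71 | $2,058.47
5 | $2,058.47 | $59.69 | $224.00 | $1,894.16
6 | $1,894.16 | $54.93 | $224.00 | $1,725.09
7 | $1,725.09 | $50.02 | $224.00 | $1,551.11
8 | $1,551.11 | $44.98 | $224.00 | $1,372.09
9 | $1,372.09 | $39.79 | $224.00 | $1,187.88
10 | $1,187.88 | $34.44 | $224.00 | $998.32
11 | $998.32 | $28.95 | $224.00 | $803.27
12 | $803.27 | $23.29 | $224.00 | $602.56
13 | $602.56 | $17.47 | $224.00 | $396.03
14 | $396.03 | $11.48 | $224.00 | $183.51
15 | $183.51 | $5.32 | $188.83 | $0.00
Total interest: $81.15 + $75.15 + $69.60 + $64.45 + $59.69 + $54.93 + $50.02 + $44.98 + $39.79 + $34.44 + $28.95 + $23.29 + $17.47 + $11.48 + $5.32 = $660.71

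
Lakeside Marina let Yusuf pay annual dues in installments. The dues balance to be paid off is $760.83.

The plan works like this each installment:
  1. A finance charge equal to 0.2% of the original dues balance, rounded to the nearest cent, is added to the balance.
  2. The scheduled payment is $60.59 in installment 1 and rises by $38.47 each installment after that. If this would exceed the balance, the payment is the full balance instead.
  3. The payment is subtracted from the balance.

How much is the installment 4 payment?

Installment 1: $760.83 +$1.52 interest = $762.35; pay $60.59 → $701.76
Installment 2: $701.76 +$1.52 interest = $703.28; pay $99.06 → $604.22
Installment 3: $604.22 +$1.52 interest = $605.74; pay $137.53 → $468.21
Installment 4: $468.21 +$1.52 interest = $469.73; pay $176.00 → $293.73

$176.00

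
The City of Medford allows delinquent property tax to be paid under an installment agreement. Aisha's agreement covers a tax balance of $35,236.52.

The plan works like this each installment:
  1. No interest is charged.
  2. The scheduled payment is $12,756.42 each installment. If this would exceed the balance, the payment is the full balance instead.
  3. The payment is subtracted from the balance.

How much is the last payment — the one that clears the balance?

$9,723.68

Installment 1: opening $35,236.52; payment $12,756.42; balance $22,480.10
Installment 2: opening $22,480.10; payment $12,756.42; balance $9,723.68
Installment 3: opening $9,723.68; payment $9,723.68; balance $0.00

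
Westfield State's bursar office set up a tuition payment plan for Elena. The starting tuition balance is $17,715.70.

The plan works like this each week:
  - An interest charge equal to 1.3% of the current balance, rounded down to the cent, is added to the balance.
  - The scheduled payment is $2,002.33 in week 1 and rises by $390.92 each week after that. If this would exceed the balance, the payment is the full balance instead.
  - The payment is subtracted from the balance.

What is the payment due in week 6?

$3,956.93

Week 1: $17,715.70 +$230.30 interest = $17,946.00; pay $2,002.33 → $15,943.67
Week 2: $15,943.67 +$207.26 interest = $16,150.93; pay $2,393.25 → $13,757.68
Week 3: $13,757.68 +$178.84 interest = $13,936.52; pay $2,784.17 → $11,152.35
Week 4: $11,152.35 +$144.98 interest = $11,297.33; pay $3,175.09 → $8,122.24
Week 5: $8,122.24 +$105.58 interest = $8,227.82; pay $3,566.01 → $4,661.81
Week 6: $4,661.81 +$60.60 interest = $4,722.41; pay $3,956.93 → $765.48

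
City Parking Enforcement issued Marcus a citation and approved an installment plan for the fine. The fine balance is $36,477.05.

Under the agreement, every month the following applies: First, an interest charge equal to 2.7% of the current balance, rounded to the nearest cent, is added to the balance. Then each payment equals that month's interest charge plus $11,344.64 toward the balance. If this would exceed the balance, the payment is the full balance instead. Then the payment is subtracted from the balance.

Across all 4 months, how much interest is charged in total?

Month 1: opening $36,477.05; interest $984.88 → $37,461.93; payment $12,329.52; balance $25,132.41
Month 2: opening $25,132.41; interest $678.58 → $25,810.99; payment $12,023.22; balance $13,787.77
Month 3: opening $13,787.77; interest $372.27 → $14,160.04; payment $11,716.91; balance $2,443.13
Month 4: opening $2,443.13; interest $65.96 → $2,509.09; payment $2,509.09; balance $0.00
Total interest: $984.88 + $678.58 + $372.27 + $65.96 = $2,101.69

$2,101.69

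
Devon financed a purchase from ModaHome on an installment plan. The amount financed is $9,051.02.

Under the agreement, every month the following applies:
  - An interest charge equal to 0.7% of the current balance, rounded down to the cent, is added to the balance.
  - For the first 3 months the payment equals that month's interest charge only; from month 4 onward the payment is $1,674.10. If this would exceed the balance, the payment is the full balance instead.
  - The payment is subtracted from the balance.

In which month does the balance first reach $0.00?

Month 1: $9,051.02 +$63.35 interest = $9,114.37; pay $63.35 → $9,051.02
Month 2: $9,051.02 +$63.35 interest = $9,114.37; pay $63.35 → $9,051.02
Month 3: $9,051.02 +$63.35 interest = $9,114.37; pay $63.35 → $9,051.02
Month 4: $9,051.02 +$63.35 interest = $9,114.37; pay $1,674.10 → $7,440.27
Month 5: $7,440.27 +$52.08 interest = $7,492.35; pay $1,674.10 → $5,818.25
Month 6: $5,818.25 +$40.72 interest = $5,858.97; pay $1,674.10 → $4,184.87
Month 7: $4,184.87 +$29.29 interest = $4,214.16; pay $1,674.10 → $2,540.06
Month 8: $2,540.06 +$17.78 interest = $2,557.84; pay $1,674.10 → $883.74
Month 9: $883.74 +$6.18 interest = $889.92; pay $889.92 → $0.00
Balance reaches $0.00 in month 9.

9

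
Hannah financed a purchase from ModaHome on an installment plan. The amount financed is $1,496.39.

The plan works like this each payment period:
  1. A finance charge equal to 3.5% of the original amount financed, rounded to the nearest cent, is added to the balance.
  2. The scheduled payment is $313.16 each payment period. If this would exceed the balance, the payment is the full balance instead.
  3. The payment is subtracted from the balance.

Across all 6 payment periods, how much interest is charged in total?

# | Opening | Interest | Payment | End bal
1 | $1,496.39 | $52.37 | $313.16 | $1,235.60
2 | $1,235.60 | $52.37 | $313.16 | $974.81
3 | $974.81 | $52.37 | $313.16 | $714.02
4 | $714.02 | $52.37 | $313.16 | $453.23
5 | $453.23 | $52.37 | $313.16 | $192.44
6 | $192.44 | $52.37 | $244.81 | $0.00
Total interest: $52.37 + $52.37 + $52.37 + $52.37 + $52.37 + $52.37 = $314.22

$314.22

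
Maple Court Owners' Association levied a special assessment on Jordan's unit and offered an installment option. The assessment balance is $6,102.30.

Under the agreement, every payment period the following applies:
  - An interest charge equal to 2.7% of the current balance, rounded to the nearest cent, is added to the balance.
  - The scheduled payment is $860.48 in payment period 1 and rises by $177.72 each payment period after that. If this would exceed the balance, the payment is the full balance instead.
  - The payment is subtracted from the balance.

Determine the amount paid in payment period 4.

# | Opening | Interest | Payment | End bal
1 | $6,102.30 | $164.76 | $860.48 | $5,406.58
2 | $5,406.58 | $145.98 | $1,038.20 | $4,514.36
3 | $4,514.36 | $121.89 | $1,215.92 | $3,420.33
4 | $3,420.33 | $92.35 | $1,393.64 | $2,119.04

$1,393.64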